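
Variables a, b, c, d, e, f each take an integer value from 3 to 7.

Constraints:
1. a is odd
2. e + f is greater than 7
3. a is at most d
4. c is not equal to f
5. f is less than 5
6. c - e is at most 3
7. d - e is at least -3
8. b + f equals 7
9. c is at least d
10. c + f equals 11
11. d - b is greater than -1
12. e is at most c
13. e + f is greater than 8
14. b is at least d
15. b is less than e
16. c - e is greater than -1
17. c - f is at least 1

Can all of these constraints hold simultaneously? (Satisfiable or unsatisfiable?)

Satisfiable

One satisfying assignment is a = 3, b = 3, c = 7, d = 3, e = 5, f = 4.
For the less obvious constraints — constraint 2: e + f = 9; constraint 6: c - e = 2 — and the others hold by inspection.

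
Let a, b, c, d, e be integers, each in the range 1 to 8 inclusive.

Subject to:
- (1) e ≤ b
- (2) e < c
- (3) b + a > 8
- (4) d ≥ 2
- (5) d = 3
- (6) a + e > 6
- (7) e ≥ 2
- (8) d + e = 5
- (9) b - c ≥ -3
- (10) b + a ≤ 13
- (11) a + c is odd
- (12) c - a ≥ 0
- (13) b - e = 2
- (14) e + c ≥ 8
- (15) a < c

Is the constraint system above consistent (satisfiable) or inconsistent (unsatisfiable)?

Satisfiable

Setting (a, b, c, d, e) = (6, 4, 7, 3, 2) satisfies everything: constraint 3: b + a = 10; constraint 6: a + e = 8, and the others follow.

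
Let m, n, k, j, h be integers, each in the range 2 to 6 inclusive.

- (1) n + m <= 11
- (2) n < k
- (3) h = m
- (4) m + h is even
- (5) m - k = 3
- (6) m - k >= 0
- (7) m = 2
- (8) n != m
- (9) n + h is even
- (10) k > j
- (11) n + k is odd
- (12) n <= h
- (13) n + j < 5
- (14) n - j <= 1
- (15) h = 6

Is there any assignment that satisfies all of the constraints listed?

Unsatisfiable

Constraint 15 fixes h = 6 and constraint 7 fixes m = 2, but constraint 3 requires h = m. Since 6 ≠ 2, contradiction.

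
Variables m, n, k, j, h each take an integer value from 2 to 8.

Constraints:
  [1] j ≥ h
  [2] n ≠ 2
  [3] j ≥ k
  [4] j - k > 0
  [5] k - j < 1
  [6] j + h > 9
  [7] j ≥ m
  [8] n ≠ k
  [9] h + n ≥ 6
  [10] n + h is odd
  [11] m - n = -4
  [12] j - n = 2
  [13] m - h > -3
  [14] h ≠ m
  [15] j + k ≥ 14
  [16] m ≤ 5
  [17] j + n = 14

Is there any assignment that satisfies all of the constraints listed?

Satisfiable

One satisfying assignment is m = 2, n = 6, k = 7, j = 8, h = 3.
For the less obvious constraints — constraint 4: j - k = 1; constraint 5: k - j = -1; constraint 6: j + h = 11 — and the others hold by inspection.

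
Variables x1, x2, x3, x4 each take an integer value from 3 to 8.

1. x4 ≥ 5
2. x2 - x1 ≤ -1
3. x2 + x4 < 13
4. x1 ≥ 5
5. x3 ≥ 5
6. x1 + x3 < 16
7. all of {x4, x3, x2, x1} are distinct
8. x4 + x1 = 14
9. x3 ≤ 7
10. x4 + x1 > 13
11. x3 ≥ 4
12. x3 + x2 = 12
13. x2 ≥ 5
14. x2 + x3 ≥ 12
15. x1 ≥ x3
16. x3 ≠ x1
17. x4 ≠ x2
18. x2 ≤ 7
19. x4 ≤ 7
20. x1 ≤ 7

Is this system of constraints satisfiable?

Unsatisfiable

Constraints 1, 4, 5, 9, 13, 18, 19, and 20 confine each of x4, x3, x2, x1 to the 3 values {5, …, 7}.
Constraint 7 requires all 4 of them to be distinct, but only 3 values are available — impossible by the pigeonhole principle.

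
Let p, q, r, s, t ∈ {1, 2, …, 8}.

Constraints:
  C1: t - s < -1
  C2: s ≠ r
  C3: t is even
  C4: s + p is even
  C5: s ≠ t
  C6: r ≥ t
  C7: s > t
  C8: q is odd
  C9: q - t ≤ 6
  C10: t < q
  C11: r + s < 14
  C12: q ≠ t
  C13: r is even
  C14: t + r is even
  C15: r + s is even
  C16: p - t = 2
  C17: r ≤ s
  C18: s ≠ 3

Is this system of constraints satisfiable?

One satisfying assignment is p = 6, q = 7, r = 4, s = 8, t = 4.
For the less obvious constraints — constraint 1: t - s = -4; constraint 9: q - t = 3; constraint 11: r + s = 12 — and the others hold by inspection.

Satisfiable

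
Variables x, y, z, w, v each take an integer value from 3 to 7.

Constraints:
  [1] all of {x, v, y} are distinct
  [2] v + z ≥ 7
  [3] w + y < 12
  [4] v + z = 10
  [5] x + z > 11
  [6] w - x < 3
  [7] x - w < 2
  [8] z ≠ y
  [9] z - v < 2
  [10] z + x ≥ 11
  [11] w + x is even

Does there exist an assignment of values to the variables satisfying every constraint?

The assignment x = 7, y = 3, z = 5, w = 7, v = 5 works:
  constraint 2 holds since v + z = 10.
  constraint 3 holds since w + y = 10.
  constraint 4 holds since v + z = 10.
The rest check out directly.

Satisfiable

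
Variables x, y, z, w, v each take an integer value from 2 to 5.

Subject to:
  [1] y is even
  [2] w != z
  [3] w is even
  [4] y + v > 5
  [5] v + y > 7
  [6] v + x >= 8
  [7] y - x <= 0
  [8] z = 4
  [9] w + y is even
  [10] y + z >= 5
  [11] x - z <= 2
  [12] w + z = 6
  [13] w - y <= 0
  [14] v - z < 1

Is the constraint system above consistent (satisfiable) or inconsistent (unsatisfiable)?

Satisfiable

Try x = 5, y = 4, z = 4, w = 2, v = 4.
Check constraint 4: y + v = 8; constraint 5: v + y = 8. The remaining constraints are straightforward to verify.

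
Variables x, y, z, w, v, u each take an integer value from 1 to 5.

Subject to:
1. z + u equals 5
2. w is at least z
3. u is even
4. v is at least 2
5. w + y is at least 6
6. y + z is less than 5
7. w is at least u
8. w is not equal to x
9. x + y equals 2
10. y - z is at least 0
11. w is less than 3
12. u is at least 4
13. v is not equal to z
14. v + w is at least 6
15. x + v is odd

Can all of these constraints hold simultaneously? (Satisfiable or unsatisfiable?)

Unsatisfiable

From constraints 7 and 12: w ≥ u and u ≥ 4, so w ≥ 4. From constraint 11: w ≤ 2. But 2 < 4, so no value of w works.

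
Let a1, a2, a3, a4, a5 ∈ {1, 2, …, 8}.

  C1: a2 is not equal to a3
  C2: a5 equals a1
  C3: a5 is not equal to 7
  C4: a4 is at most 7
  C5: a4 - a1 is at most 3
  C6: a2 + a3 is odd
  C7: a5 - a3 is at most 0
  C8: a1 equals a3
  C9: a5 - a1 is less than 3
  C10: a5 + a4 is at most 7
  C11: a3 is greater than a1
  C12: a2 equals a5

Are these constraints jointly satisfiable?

Unsatisfiable

From constraints 2, 8, and 12, a2 = a5 = a1 = a3, so a2 = a3. But constraint 1 says a2 ≠ a3. Contradiction.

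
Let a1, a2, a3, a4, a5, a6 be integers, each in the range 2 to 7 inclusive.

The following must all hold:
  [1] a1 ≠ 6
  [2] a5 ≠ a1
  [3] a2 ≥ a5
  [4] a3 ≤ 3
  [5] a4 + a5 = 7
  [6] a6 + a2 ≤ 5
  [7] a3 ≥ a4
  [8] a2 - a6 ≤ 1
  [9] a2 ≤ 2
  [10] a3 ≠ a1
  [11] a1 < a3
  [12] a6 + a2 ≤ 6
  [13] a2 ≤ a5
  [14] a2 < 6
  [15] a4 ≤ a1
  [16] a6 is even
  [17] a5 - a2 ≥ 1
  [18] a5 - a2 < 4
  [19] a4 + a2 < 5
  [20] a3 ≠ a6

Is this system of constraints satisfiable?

Unsatisfiable

From constraints 4 and 7: a4 ≤ a3 ≤ 3. From constraints 3 and 9: a5 ≤ a2 ≤ 2. Hence a4 + a5 ≤ 5. But constraint 5 requires a4 + a5 = 7, and 7 > 5. Contradiction.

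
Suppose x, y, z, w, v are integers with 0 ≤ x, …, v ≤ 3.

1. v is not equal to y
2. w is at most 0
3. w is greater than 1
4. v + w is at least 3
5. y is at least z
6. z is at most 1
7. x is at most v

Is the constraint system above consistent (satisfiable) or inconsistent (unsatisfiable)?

Unsatisfiable

From constraint 3: w ≥ 2. From constraint 2: w ≤ 0. But 0 < 2, so no value of w works.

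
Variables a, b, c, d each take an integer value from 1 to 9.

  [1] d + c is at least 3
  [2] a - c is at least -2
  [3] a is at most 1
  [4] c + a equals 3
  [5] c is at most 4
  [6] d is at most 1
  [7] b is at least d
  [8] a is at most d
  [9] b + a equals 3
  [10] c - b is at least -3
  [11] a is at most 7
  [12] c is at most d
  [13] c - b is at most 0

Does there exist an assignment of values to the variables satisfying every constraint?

From constraints 6 and 12: c ≤ d ≤ 1. From constraint 3: a ≤ 1. Hence c + a ≤ 2. But constraint 4 requires c + a = 3, and 3 > 2. Contradiction.

Unsatisfiable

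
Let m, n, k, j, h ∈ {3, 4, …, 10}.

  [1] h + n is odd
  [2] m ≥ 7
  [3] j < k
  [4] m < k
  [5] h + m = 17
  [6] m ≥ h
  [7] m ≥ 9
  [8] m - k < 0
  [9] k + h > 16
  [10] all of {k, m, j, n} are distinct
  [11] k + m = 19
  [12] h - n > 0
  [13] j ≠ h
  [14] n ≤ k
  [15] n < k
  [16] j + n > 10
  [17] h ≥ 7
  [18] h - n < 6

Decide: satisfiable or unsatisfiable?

Satisfiable

Take m = 9, n = 5, k = 10, j = 6, h = 8. Then constraint 5: h + m = 17; constraint 8: m - k = -1, and every other listed constraint is also met.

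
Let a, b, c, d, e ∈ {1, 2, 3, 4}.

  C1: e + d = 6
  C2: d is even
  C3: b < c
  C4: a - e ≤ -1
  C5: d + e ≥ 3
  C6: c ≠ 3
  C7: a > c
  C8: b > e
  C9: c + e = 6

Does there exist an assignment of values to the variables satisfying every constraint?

Unsatisfiable

Constraints 3, 4, 7, and 8 give a < e, e < b, b < c, c < a. Chaining: a < e < b < c < a, which forces a < a — impossible.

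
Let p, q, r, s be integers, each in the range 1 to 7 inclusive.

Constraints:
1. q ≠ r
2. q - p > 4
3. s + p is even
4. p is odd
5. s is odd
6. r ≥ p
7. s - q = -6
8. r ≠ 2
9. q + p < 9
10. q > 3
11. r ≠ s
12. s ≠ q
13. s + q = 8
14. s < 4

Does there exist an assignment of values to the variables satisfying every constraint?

Setting (p, q, r, s) = (1, 7, 4, 1) satisfies everything: constraint 2: q - p = 6; constraint 7: s - q = -6; constraint 9: q + p = 8, and the others follow.

Satisfiable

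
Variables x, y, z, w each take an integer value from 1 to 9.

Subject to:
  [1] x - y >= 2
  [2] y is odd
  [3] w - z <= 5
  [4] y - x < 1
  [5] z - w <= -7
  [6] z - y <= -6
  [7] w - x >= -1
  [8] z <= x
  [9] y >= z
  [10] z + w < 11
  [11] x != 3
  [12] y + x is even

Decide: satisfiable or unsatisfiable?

Constraints 1, 3, 6, and 7 give x − y ≥ 2, y − z ≥ 6, z − w ≥ -5, w − x ≥ -1.
Adding all 4 inequalities: the left sides telescope to 0, and the right sides sum to 2 + 6 + (-5) + (-1) = 2. So 0 ≥ 2, which is false.

Unsatisfiable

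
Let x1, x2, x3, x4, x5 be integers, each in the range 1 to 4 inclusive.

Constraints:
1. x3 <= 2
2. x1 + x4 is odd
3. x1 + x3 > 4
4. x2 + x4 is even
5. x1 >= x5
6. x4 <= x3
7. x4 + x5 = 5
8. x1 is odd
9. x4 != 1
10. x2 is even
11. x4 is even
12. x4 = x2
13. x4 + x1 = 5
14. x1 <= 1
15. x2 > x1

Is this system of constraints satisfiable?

From constraints 1 and 6: x4 ≤ x3 ≤ 2. From constraints 5 and 14: x5 ≤ x1 ≤ 1. Hence x4 + x5 ≤ 3. But constraint 7 requires x4 + x5 = 5, and 5 > 3. Contradiction.

Unsatisfiable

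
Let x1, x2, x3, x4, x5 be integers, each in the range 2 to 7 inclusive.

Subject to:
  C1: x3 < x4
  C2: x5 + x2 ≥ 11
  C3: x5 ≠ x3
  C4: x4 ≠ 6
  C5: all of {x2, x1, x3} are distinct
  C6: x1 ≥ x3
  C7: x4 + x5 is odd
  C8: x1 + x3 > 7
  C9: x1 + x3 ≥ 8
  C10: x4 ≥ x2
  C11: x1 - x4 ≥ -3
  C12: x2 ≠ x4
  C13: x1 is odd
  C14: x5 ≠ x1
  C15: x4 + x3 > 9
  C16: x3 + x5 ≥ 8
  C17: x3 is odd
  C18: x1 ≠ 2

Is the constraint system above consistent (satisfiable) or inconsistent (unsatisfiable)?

Take x1 = 7, x2 = 6, x3 = 3, x4 = 7, x5 = 6. Then constraint 2: x5 + x2 = 12; constraint 8: x1 + x3 = 10, and every other listed constraint is also met.

Satisfiable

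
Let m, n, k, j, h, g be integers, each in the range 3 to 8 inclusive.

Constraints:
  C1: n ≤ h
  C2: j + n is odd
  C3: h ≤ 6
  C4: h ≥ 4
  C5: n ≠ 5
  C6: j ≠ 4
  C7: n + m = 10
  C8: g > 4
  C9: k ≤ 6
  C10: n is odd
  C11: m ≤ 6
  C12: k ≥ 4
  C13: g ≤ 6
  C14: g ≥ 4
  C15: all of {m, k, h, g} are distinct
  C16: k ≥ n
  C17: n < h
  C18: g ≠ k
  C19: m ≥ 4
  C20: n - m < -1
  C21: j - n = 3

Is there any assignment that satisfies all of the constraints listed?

Unsatisfiable

Constraints 3, 4, 9, 11, 12, 13, 14, and 19 confine each of m, k, h, g to the 3 values {4, …, 6}.
Constraint 15 requires all 4 of them to be distinct, but only 3 values are available — impossible by the pigeonhole principle.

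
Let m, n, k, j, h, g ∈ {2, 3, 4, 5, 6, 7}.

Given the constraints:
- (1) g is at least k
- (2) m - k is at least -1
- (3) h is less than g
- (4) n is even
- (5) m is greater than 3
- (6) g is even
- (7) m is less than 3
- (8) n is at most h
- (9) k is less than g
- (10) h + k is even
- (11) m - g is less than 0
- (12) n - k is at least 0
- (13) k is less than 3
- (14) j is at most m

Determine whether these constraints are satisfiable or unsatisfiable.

Unsatisfiable

From constraint 5: m ≥ 4. From constraint 7: m ≤ 2. But 2 < 4, so no value of m works.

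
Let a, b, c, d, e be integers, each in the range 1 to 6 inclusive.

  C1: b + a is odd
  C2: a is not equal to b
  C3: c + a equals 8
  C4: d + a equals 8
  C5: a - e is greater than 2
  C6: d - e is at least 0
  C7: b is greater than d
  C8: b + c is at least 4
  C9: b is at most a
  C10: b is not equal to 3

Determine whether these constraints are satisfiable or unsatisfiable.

Try a = 6, b = 5, c = 2, d = 2, e = 2.
Check constraint 3: c + a = 8; constraint 4: d + a = 8; constraint 5: a - e = 4. The remaining constraints are straightforward to verify.

Satisfiable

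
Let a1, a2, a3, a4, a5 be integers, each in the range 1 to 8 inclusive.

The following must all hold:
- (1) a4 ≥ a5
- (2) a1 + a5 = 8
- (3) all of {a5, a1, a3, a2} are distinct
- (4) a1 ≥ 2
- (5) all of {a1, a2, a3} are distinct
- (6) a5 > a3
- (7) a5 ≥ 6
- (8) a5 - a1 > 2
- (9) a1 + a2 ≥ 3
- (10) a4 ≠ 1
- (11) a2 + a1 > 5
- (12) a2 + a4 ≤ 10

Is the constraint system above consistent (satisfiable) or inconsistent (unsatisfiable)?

Satisfiable

The assignment a1 = 2, a2 = 4, a3 = 1, a4 = 6, a5 = 6 works:
  constraint 2 holds since a1 + a5 = 8.
  constraint 8 holds since a5 - a1 = 4.
The rest check out directly.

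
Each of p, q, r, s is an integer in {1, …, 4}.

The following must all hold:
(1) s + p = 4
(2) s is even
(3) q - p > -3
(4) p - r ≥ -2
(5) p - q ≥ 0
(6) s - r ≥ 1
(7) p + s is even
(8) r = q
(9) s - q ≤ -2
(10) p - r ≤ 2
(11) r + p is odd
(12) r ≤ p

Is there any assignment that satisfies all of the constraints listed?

Constraints 5, 6, 9, and 10 give q − s ≥ 2, s − r ≥ 1, r − p ≥ -2, p − q ≥ 0.
Adding all 4 inequalities: the left sides telescope to 0, and the right sides sum to 2 + 1 + (-2) + 0 = 1. So 0 ≥ 1, which is false.

Unsatisfiable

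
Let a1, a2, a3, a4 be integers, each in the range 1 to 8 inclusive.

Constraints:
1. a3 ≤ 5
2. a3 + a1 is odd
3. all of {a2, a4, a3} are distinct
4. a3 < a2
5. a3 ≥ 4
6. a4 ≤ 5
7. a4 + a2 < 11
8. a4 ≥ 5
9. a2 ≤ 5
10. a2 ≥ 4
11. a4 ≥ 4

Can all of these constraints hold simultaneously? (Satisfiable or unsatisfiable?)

Unsatisfiable

Constraints 1, 5, 6, 9, 10, and 11 confine each of a2, a4, a3 to the 2 values {4, 5}.
Constraint 3 requires all 3 of them to be distinct, but only 2 values are available — impossible by the pigeonhole principle.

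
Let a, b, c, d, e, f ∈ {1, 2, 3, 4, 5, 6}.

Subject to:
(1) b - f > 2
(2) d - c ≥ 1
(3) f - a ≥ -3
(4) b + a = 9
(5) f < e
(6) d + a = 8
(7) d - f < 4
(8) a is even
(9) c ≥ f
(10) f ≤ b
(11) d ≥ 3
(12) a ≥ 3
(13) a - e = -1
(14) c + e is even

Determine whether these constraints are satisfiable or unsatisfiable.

Take a = 4, b = 5, c = 3, d = 4, e = 5, f = 2. Then constraint 1: b - f = 3; constraint 2: d - c = 1; constraint 3: f - a = -2, and every other listed constraint is also met.

Satisfiable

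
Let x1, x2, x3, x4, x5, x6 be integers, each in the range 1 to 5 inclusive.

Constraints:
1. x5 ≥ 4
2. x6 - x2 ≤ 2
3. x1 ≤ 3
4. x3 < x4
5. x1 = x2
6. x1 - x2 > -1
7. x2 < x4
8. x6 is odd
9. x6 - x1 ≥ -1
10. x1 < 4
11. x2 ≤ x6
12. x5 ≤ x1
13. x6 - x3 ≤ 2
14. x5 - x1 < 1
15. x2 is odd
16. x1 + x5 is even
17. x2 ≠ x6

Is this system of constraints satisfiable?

From constraints 1 and 12: x1 ≥ x5 and x5 ≥ 4, so x1 ≥ 4. From constraint 10: x1 ≤ 3. But 3 < 4, so no value of x1 works.

Unsatisfiable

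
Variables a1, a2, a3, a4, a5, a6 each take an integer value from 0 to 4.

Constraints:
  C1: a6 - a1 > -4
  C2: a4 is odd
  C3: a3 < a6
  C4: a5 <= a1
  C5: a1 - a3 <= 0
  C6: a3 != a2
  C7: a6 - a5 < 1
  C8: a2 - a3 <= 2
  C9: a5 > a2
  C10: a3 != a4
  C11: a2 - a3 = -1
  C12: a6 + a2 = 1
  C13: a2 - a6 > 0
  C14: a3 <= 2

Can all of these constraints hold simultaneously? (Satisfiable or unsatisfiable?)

Unsatisfiable

Constraints 3, 4, 5, 9, and 13 give a5 ≤ a1, a1 ≤ a3, a3 < a6, a6 < a2, a2 < a5. Chaining: a5 ≤ a1 ≤ a3 < a6 < a2 < a5, which forces a5 < a5 — impossible.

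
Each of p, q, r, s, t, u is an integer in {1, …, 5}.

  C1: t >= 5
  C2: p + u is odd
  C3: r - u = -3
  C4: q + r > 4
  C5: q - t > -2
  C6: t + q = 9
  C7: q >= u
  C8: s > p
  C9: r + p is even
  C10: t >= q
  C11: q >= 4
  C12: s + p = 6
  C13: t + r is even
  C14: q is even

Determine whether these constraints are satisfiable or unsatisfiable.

Take p = 1, q = 4, r = 1, s = 5, t = 5, u = 4. Then constraint 3: r - u = -3; constraint 4: q + r = 5, and every other listed constraint is also met.

Satisfiable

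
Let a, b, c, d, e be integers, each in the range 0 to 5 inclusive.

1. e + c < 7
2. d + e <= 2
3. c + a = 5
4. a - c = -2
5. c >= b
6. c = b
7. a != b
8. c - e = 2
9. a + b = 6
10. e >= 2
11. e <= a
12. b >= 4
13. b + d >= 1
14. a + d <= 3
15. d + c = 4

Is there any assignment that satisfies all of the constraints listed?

Unsatisfiable

From constraints 5 and 12: c ≥ b ≥ 4. From constraints 10 and 11: a ≥ e ≥ 2. Hence c + a ≥ 6. But constraint 3 requires c + a = 5, and 5 < 6. Contradiction.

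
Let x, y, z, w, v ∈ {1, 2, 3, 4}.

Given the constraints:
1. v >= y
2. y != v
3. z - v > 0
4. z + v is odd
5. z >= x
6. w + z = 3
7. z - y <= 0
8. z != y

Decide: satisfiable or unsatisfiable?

Unsatisfiable

Constraints 1, 3, and 7 give v < z, z ≤ y, y ≤ v. Chaining: v < z ≤ y ≤ v, which forces v < v — impossible.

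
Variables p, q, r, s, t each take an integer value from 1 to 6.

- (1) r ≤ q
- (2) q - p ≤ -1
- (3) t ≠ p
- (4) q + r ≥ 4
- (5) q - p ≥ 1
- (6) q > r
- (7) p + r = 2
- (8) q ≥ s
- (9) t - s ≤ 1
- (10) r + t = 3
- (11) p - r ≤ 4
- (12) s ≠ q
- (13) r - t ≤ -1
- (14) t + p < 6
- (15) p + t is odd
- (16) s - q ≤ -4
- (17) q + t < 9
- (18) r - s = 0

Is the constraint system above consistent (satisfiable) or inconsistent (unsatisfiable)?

Constraints 2, 9, 11, 13, and 16 give s − t ≥ -1, t − r ≥ 1, r − p ≥ -4, p − q ≥ 1, q − s ≥ 4.
Adding all 5 inequalities: the left sides telescope to 0, and the right sides sum to (-1) + 1 + (-4) + 1 + 4 = 1. So 0 ≥ 1, which is false.

Unsatisfiable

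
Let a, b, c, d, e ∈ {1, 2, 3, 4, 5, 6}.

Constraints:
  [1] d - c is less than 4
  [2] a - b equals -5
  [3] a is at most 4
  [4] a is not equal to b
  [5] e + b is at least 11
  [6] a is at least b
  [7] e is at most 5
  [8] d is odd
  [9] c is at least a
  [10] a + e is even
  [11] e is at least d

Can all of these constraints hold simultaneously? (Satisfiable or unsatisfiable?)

From constraint 7: e ≤ 5. From constraints 3 and 6: b ≤ a ≤ 4. Hence e + b ≤ 9. But constraint 5 requires e + b ≥ 11, and 11 > 9. Contradiction.

Unsatisfiable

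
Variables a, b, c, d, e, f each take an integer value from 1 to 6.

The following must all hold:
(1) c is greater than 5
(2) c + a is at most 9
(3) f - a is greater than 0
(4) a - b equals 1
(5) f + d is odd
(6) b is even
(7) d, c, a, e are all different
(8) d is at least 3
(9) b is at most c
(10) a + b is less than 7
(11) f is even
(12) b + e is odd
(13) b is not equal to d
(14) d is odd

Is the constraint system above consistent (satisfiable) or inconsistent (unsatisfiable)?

Satisfiable

Setting (a, b, c, d, e, f) = (3, 2, 6, 5, 1, 4) satisfies everything: constraint 2: c + a = 9; constraint 3: f - a = 1; constraint 4: a - b = 1, and the others follow.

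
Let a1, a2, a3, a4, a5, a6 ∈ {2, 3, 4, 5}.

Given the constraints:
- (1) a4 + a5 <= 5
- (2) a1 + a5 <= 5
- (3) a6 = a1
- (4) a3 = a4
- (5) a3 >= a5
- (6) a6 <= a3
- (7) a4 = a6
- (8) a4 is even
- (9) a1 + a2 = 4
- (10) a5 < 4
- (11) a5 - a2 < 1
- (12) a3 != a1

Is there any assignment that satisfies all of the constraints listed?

From constraints 3, 4, and 7, a3 = a4 = a6 = a1, so a3 = a1. But constraint 12 says a3 ≠ a1. Contradiction.

Unsatisfiable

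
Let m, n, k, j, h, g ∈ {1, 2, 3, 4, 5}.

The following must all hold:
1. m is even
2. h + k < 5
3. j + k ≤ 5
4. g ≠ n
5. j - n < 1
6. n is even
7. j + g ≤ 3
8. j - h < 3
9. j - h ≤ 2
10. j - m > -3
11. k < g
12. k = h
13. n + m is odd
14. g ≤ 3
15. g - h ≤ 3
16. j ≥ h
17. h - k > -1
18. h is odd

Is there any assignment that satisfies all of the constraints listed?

Unsatisfiable

Constraint 6 makes n even and constraint 1 makes m even, so n + m must be even. Constraint 13 says n + m is odd — contradiction.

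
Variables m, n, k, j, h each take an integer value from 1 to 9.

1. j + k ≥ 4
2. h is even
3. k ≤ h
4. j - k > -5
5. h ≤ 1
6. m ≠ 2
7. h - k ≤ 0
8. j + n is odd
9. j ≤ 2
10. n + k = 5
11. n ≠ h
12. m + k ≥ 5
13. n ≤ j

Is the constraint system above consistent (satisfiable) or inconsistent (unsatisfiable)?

Unsatisfiable

From constraints 9 and 13: n ≤ j ≤ 2. From constraints 3 and 5: k ≤ h ≤ 1. Hence n + k ≤ 3. But constraint 10 requires n + k = 5, and 5 > 3. Contradiction.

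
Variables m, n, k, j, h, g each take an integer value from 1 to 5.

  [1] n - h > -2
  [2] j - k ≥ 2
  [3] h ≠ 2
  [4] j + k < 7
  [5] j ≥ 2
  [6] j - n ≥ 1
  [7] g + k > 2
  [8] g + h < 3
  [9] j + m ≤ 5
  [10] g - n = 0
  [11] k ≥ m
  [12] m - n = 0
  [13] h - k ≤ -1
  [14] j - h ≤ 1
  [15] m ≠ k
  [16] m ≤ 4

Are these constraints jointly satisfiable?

Constraints 2, 13, and 14 give k − h ≥ 1, h − j ≥ -1, j − k ≥ 2.
Adding all 3 inequalities: the left sides telescope to 0, and the right sides sum to 1 + (-1) + 2 = 2. So 0 ≥ 2, which is false.

Unsatisfiable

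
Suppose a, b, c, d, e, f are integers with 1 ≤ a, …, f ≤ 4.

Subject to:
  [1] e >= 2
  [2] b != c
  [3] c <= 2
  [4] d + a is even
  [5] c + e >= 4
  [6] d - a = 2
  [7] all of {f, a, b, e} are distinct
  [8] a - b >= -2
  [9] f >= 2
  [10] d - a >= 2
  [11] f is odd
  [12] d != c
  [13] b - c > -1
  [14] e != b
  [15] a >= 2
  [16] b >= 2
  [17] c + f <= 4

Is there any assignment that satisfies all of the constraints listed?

Constraints 1, 9, 15, and 16 confine each of f, a, b, e to the 3 values {2, …, 4} (the domain already gives each ≤ 4).
Constraint 7 requires all 4 of them to be distinct, but only 3 values are available — impossible by the pigeonhole principle.

Unsatisfiable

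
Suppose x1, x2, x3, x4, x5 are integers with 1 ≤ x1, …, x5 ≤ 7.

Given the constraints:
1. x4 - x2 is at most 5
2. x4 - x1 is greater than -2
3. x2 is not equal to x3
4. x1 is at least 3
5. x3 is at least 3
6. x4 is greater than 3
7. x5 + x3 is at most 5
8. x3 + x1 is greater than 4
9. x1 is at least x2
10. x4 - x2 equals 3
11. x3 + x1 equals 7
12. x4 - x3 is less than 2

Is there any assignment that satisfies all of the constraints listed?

One satisfying assignment is x1 = 4, x2 = 1, x3 = 3, x4 = 4, x5 = 1.
For the less obvious constraints — constraint 1: x4 - x2 = 3; constraint 2: x4 - x1 = 0 — and the others hold by inspection.

Satisfiable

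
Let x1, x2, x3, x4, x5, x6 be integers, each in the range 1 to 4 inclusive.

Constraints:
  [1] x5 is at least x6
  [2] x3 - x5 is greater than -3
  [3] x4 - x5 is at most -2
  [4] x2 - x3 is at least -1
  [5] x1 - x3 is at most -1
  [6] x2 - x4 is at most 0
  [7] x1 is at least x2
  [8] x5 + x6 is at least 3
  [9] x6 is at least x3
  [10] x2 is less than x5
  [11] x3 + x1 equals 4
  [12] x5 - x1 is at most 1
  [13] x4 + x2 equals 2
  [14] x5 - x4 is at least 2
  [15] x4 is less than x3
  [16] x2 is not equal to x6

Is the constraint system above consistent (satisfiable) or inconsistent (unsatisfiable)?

Constraints 3, 4, 5, 6, and 12 give x3 − x1 ≥ 1, x1 − x5 ≥ -1, x5 − x4 ≥ 2, x4 − x2 ≥ 0, x2 − x3 ≥ -1.
Adding all 5 inequalities: the left sides telescope to 0, and the right sides sum to 1 + (-1) + 2 + 0 + (-1) = 1. So 0 ≥ 1, which is false.

Unsatisfiable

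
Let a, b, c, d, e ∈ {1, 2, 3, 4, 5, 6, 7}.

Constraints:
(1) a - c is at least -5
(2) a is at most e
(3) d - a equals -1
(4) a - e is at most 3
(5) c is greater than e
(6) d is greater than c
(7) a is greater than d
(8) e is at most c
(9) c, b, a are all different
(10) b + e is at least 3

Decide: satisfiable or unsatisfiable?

Constraints 2, 5, 6, and 7 give c < d, d < a, a ≤ e, e < c. Chaining: c < d < a ≤ e < c, which forces c < c — impossible.

Unsatisfiable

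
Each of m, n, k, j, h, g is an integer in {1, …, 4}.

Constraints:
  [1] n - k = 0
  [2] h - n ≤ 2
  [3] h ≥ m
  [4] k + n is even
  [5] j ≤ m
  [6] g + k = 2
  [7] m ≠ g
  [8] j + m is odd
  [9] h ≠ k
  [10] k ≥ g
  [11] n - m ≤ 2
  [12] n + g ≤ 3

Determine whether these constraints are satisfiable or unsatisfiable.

One satisfying assignment is m = 2, n = 1, k = 1, j = 1, h = 2, g = 1.
For the less obvious constraints — constraint 1: n - k = 0; constraint 2: h - n = 1; constraint 6: g + k = 2 — and the others hold by inspection.

Satisfiable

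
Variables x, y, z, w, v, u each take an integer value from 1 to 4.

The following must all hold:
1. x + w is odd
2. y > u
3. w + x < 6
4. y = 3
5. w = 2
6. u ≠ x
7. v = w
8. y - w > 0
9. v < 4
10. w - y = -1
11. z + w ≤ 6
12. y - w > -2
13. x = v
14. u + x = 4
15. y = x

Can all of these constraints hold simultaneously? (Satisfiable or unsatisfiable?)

Unsatisfiable

Constraint 4 fixes y = 3 and constraint 5 fixes w = 2. Constraints 7, 13, and 15 give y = x = v = w, so y = w. But 3 ≠ 2 — contradiction.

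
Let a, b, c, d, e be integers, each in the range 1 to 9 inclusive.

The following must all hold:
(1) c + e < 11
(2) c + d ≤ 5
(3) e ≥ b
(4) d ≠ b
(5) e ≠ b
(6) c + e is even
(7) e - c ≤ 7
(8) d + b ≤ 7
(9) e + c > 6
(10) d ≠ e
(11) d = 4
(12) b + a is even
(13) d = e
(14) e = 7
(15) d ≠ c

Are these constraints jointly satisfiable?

Unsatisfiable

Constraint 11 fixes d = 4 and constraint 14 fixes e = 7, but constraint 13 requires d = e. Since 4 ≠ 7, contradiction.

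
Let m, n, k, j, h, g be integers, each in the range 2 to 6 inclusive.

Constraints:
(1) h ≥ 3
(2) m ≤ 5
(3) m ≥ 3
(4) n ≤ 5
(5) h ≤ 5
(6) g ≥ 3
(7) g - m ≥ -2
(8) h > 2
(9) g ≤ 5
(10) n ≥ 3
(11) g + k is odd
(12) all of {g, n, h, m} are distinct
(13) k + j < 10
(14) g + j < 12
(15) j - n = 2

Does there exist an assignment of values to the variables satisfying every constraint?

Constraints 1, 2, 3, 4, 5, 6, 9, and 10 confine each of g, n, h, m to the 3 values {3, …, 5}.
Constraint 12 requires all 4 of them to be distinct, but only 3 values are available — impossible by the pigeonhole principle.

Unsatisfiable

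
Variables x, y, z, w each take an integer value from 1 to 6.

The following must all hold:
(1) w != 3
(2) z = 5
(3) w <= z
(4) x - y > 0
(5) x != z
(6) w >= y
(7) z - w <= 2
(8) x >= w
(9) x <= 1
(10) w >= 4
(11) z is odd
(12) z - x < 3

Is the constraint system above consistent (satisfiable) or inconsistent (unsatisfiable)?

From constraint 10: w ≥ 4. From constraints 8 and 9: w ≤ x and x ≤ 1, so w ≤ 1. But 1 < 4, so no value of w works.

Unsatisfiable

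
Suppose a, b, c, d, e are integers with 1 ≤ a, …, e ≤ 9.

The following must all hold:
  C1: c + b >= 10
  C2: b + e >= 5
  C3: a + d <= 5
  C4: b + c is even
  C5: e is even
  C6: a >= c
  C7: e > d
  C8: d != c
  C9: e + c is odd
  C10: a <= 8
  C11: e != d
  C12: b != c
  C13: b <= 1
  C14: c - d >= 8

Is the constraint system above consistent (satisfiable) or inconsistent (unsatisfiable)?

Unsatisfiable

From constraints 6 and 10: c ≤ a ≤ 8. From constraint 13: b ≤ 1. Hence c + b ≤ 9. But constraint 1 requires c + b ≥ 10, and 10 > 9. Contradiction.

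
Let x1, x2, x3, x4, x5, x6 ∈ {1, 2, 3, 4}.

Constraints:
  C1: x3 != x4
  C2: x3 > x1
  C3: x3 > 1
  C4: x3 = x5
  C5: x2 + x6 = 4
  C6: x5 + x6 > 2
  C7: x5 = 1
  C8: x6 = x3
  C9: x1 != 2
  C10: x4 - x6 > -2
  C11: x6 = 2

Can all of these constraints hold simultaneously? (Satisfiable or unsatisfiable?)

Constraint 11 fixes x6 = 2 and constraint 7 fixes x5 = 1. Constraints 4 and 8 give x6 = x3 = x5, so x6 = x5. But 2 ≠ 1 — contradiction.

Unsatisfiable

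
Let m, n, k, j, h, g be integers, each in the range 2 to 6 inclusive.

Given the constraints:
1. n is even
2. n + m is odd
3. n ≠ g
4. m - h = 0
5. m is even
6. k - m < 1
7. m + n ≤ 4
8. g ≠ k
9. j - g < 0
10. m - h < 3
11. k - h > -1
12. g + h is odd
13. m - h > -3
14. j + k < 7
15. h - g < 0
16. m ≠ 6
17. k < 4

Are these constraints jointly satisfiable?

Constraint 1 makes n even and constraint 5 makes m even, so n + m must be even. Constraint 2 says n + m is odd — contradiction.

Unsatisfiable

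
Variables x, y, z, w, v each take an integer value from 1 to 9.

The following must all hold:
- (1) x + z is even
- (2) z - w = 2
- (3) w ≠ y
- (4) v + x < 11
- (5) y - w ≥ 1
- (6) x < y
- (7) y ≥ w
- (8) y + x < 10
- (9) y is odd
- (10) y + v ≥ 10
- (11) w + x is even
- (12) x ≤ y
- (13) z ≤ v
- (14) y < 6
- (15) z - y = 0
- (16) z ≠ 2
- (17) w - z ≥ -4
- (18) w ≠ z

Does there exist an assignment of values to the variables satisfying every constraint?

The assignment x = 3, y = 5, z = 5, w = 3, v = 5 works:
  constraint 2 holds since z - w = 2.
  constraint 4 holds since v + x = 8.
The rest check out directly.

Satisfiable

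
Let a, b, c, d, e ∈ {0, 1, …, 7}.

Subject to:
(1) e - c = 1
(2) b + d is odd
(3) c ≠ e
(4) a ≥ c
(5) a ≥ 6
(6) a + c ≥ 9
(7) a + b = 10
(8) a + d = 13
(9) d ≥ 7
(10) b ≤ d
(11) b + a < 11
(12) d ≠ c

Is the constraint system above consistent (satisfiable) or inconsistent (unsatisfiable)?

Satisfiable

Try a = 6, b = 4, c = 3, d = 7, e = 4.
Check constraint 1: e - c = 1; constraint 6: a + c = 9. The remaining constraints are straightforward to verify.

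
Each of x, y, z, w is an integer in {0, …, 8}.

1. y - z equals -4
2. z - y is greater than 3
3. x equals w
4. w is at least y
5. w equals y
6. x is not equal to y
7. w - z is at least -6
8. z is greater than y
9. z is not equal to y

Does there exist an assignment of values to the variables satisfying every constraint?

From constraints 3 and 5, x = w = y, so x = y. But constraint 6 says x ≠ y. Contradiction.

Unsatisfiable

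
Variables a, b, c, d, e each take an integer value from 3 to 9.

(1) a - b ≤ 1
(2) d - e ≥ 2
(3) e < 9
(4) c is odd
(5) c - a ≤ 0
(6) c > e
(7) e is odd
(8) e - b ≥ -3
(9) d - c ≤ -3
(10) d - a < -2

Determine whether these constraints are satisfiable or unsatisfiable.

Unsatisfiable

Constraints 1, 2, 5, 8, and 9 give b − a ≥ -1, a − c ≥ 0, c − d ≥ 3, d − e ≥ 2, e − b ≥ -3.
Adding all 5 inequalities: the left sides telescope to 0, and the right sides sum to (-1) + 0 + 3 + 2 + (-3) = 1. So 0 ≥ 1, which is false.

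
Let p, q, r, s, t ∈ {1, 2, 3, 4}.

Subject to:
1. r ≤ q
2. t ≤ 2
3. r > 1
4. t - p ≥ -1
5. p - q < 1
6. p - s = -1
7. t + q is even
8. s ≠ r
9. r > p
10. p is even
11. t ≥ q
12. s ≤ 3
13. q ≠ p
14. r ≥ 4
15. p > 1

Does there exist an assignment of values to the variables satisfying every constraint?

Unsatisfiable

From constraints 1 and 14: q ≥ r and r ≥ 4, so q ≥ 4. From constraints 2 and 11: q ≤ t and t ≤ 2, so q ≤ 2. But 2 < 4, so no value of q works.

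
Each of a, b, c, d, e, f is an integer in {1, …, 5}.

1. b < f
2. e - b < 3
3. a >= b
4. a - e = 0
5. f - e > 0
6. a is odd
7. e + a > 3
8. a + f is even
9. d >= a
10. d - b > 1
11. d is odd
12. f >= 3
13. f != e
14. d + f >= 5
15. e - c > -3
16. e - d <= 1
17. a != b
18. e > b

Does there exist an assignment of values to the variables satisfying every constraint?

Setting (a, b, c, d, e, f) = (3, 1, 5, 3, 3, 5) satisfies everything: constraint 2: e - b = 2; constraint 4: a - e = 0, and the others follow.

Satisfiable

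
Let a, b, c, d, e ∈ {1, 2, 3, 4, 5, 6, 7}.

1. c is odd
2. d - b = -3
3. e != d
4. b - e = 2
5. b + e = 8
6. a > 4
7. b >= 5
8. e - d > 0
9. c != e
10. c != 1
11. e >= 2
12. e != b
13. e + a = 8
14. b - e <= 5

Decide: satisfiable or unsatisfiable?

Setting (a, b, c, d, e) = (5, 5, 5, 2, 3) satisfies everything: constraint 2: d - b = -3; constraint 4: b - e = 2, and the others follow.

Satisfiable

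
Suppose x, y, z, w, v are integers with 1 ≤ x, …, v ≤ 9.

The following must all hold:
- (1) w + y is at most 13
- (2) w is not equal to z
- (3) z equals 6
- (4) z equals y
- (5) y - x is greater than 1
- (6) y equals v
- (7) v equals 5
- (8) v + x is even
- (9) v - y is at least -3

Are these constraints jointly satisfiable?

Constraint 3 fixes z = 6 and constraint 7 fixes v = 5. Constraints 4 and 6 give z = y = v, so z = v. But 6 ≠ 5 — contradiction.

Unsatisfiable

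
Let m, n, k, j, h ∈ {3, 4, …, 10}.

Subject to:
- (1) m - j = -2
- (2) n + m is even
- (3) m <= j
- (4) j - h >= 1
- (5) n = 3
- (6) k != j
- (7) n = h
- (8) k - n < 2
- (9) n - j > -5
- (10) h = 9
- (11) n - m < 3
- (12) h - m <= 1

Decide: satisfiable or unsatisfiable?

Constraint 5 fixes n = 3 and constraint 10 fixes h = 9, but constraint 7 requires n = h. Since 3 ≠ 9, contradiction.

Unsatisfiable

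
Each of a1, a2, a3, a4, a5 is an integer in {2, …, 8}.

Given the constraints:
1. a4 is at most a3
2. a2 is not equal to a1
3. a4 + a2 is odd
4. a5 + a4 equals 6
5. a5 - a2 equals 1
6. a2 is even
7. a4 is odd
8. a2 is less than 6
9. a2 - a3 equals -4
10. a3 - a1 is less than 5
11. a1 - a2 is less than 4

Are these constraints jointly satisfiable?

Satisfiable

Try a1 = 4, a2 = 2, a3 = 6, a4 = 3, a5 = 3.
Check constraint 4: a5 + a4 = 6; constraint 5: a5 - a2 = 1. The remaining constraints are straightforward to verify.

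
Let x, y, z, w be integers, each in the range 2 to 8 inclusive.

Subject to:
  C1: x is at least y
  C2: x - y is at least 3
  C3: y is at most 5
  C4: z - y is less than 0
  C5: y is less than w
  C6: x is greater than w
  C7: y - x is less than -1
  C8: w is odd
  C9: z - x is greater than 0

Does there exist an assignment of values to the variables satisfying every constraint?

Constraints 4, 5, 6, and 9 give x < z, z < y, y < w, w < x. Chaining: x < z < y < w < x, which forces x < x — impossible.

Unsatisfiable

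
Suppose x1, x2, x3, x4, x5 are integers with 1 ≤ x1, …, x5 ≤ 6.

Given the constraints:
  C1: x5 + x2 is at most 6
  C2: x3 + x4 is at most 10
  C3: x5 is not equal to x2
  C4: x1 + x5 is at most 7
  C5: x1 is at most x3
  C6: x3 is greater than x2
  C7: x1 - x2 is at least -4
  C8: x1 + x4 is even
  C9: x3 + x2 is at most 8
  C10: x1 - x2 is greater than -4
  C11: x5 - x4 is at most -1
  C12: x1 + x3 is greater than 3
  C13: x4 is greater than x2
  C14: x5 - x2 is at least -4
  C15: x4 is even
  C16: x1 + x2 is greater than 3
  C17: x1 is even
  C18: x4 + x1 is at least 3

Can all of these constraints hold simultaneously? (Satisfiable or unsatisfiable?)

One satisfying assignment is x1 = 2, x2 = 3, x3 = 4, x4 = 4, x5 = 2.
For the less obvious constraints — constraint 1: x5 + x2 = 5; constraint 2: x3 + x4 = 8 — and the others hold by inspection.

Satisfiable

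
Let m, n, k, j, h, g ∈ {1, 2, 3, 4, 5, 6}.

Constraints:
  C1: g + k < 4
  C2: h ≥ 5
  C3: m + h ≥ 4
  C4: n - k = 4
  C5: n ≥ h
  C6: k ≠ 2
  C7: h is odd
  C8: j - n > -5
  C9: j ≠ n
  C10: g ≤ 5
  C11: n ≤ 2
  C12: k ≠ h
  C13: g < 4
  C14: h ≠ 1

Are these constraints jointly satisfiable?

From constraint 2: h ≥ 5. From constraints 5 and 11: h ≤ n and n ≤ 2, so h ≤ 2. But 2 < 5, so no value of h works.

Unsatisfiable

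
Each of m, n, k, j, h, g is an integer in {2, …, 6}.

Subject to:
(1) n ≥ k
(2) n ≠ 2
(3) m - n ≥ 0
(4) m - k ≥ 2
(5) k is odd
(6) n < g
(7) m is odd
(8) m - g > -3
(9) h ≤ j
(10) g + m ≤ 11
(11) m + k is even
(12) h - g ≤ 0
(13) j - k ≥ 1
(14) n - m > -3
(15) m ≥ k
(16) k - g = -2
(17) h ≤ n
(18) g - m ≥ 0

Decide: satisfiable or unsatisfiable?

Take m = 5, n = 4, k = 3, j = 5, h = 4, g = 5. Then constraint 3: m - n = 1; constraint 4: m - k = 2; constraint 8: m - g = 0, and every other listed constraint is also met.

Satisfiable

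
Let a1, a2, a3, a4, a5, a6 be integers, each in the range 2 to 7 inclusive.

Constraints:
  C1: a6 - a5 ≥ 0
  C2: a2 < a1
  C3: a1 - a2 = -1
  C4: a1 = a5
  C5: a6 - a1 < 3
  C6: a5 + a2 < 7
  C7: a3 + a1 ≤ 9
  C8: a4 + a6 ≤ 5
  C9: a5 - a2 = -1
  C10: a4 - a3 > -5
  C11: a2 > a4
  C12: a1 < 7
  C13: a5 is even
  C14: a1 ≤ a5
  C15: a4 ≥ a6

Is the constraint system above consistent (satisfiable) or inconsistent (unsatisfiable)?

Constraints 1, 2, 11, 14, and 15 give a4 < a2, a2 < a1, a1 ≤ a5, a5 ≤ a6, a6 ≤ a4. Chaining: a4 < a2 < a1 ≤ a5 ≤ a6 ≤ a4, which forces a4 < a4 — impossible.

Unsatisfiable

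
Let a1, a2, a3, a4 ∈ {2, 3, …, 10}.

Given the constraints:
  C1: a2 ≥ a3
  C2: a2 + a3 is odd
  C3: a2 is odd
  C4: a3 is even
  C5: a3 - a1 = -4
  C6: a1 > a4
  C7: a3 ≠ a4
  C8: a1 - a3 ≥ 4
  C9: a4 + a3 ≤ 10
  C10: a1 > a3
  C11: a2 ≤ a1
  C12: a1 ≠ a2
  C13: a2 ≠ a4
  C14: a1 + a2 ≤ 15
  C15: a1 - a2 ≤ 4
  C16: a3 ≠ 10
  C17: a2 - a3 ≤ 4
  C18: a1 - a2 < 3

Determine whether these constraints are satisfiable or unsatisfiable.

Satisfiable

Try a1 = 8, a2 = 7, a3 = 4, a4 = 6.
Check constraint 5: a3 - a1 = -4; constraint 8: a1 - a3 = 4. The remaining constraints are straightforward to verify.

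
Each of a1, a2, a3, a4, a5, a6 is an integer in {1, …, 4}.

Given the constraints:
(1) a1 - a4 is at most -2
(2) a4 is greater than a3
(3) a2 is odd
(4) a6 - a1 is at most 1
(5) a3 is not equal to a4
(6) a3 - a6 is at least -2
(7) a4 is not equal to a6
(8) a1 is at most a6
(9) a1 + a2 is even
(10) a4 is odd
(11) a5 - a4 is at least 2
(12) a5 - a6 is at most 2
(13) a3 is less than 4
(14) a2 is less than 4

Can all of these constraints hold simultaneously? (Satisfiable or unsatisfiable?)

Unsatisfiable

Constraints 1, 4, 11, and 12 give a1 − a6 ≥ -1, a6 − a5 ≥ -2, a5 − a4 ≥ 2, a4 − a1 ≥ 2.
Adding all 4 inequalities: the left sides telescope to 0, and the right sides sum to (-1) + (-2) + 2 + 2 = 1. So 0 ≥ 1, which is false.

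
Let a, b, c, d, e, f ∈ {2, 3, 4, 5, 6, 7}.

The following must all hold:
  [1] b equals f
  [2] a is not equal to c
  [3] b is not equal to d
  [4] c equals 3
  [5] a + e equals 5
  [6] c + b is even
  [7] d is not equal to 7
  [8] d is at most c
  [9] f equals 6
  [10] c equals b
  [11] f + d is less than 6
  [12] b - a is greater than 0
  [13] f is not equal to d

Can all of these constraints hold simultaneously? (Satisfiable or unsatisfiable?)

Unsatisfiable

Constraint 4 fixes c = 3 and constraint 9 fixes f = 6. Constraints 1 and 10 give c = b = f, so c = f. But 3 ≠ 6 — contradiction.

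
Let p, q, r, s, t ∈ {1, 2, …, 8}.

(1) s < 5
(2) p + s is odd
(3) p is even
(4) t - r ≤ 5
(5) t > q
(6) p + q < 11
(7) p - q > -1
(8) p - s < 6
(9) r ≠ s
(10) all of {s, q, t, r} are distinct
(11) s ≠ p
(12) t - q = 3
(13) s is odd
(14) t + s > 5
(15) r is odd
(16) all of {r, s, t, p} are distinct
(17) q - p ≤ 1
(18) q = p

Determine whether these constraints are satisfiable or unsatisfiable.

The assignment p = 4, q = 4, r = 5, s = 1, t = 7 works:
  constraint 4 holds since t - r = 2.
  constraint 6 holds since p + q = 8.
  constraint 7 holds since p - q = 0.
The rest check out directly.

Satisfiable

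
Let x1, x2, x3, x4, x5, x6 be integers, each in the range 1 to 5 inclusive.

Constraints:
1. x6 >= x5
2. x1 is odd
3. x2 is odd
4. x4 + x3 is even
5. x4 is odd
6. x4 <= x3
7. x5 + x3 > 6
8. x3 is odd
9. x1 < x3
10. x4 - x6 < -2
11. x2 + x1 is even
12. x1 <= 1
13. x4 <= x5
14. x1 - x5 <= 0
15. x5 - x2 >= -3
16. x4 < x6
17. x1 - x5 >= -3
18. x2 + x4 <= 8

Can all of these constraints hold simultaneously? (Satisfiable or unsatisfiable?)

One satisfying assignment is x1 = 1, x2 = 5, x3 = 5, x4 = 1, x5 = 3, x6 = 4.
For the less obvious constraints — constraint 7: x5 + x3 = 8; constraint 10: x4 - x6 = -3 — and the others hold by inspection.

Satisfiable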